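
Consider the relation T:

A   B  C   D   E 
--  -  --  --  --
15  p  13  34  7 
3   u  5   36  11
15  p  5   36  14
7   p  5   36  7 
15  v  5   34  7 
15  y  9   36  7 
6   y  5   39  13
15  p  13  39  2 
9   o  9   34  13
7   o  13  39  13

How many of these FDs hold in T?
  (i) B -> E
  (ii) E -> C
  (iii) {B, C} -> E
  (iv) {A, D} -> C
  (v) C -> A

(i) B -> E: B=p: 4 rows → E takes values {7, 14, 2} — violation; B=y: 2 rows → E takes values {7, 13} — violation — fails.
(ii) E -> C: E=7: 4 rows → C takes values {13, 5, 9} — violation; E=13: 3 rows → C takes values {5, 9, 13} — violation — fails.
(iii) {B, C} -> E: (B=p, C=13): 2 rows → E takes values {7, 2} — violation; (B=p, C=5): 2 rows → E takes values {14, 7} — violation — fails.
(iv) {A, D} -> C: (A=15, D=34): 2 rows → C takes values {13, 5} — violation; (A=15, D=36): 2 rows → C takes values {5, 9} — violation — fails.
(v) C -> A: C=13: 3 rows → A takes values {15, 7} — violation; C=5: 5 rows → A takes values {3, 15, 7, 6} — violation; C=9: 2 rows → A takes values {15, 9} — violation — fails.
None of the 5 dependencies hold.

0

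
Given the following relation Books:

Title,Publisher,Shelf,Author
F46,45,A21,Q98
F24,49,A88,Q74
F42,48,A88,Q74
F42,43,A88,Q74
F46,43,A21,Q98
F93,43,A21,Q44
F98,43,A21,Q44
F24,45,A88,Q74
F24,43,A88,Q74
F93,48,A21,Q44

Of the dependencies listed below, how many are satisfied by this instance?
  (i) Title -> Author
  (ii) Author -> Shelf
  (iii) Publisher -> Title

2

(i) Title -> Author: every LHS value maps to a single RHS value — holds.
(ii) Author -> Shelf: every LHS value maps to a single RHS value — holds.
(iii) Publisher -> Title: Publisher=45: 2 rows → Title takes values {F46, F24} — violation; Publisher=48: 2 rows → Title takes values {F42, F93} — violation; Publisher=43: 5 rows → Title takes values {F42, F46, F93, F98, F24} — violation — fails.
2 of the 3 dependencies hold.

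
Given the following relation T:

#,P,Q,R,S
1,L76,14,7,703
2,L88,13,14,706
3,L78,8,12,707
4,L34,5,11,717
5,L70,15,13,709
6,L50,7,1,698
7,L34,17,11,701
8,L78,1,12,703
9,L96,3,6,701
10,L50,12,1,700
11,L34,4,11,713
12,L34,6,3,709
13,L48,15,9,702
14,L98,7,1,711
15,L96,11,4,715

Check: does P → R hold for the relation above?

No

P=L76: row 1 → R = 7 ✓
P=L88: row 2 → R = 14 ✓
P=L78: rows 3, 8 → R = 12, 12 ✓
P=L34: rows 4, 7, 11, 12 → R takes values {11, 3} — violation
P=L70: row 5 → R = 13 ✓
P=L50: rows 6, 10 → R = 1, 1 ✓
P=L96: rows 9, 15 → R takes values {6, 4} — violation
P=L48: row 13 → R = 9 ✓
P=L98: row 14 → R = 1 ✓
Two rows agree on P but differ on R, so P → R does not hold.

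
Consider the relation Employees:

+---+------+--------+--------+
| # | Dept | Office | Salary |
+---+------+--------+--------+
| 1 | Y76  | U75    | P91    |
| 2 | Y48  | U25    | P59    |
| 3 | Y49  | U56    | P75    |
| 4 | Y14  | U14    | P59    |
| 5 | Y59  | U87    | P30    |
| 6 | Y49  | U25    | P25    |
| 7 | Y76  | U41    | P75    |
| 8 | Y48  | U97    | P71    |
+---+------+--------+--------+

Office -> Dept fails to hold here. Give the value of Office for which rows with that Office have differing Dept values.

U25

Office=U75: row 1 → Dept = Y76 ✓
Office=U25: rows 2, 6 → Dept takes values {Y48, Y49} — violation
Office=U56: row 3 → Dept = Y49 ✓
Office=U14: row 4 → Dept = Y14 ✓
Office=U87: row 5 → Dept = Y59 ✓
Office=U41: row 7 → Dept = Y76 ✓
Office=U97: row 8 → Dept = Y48 ✓
The only Office value with inconsistent Dept is Office=U25.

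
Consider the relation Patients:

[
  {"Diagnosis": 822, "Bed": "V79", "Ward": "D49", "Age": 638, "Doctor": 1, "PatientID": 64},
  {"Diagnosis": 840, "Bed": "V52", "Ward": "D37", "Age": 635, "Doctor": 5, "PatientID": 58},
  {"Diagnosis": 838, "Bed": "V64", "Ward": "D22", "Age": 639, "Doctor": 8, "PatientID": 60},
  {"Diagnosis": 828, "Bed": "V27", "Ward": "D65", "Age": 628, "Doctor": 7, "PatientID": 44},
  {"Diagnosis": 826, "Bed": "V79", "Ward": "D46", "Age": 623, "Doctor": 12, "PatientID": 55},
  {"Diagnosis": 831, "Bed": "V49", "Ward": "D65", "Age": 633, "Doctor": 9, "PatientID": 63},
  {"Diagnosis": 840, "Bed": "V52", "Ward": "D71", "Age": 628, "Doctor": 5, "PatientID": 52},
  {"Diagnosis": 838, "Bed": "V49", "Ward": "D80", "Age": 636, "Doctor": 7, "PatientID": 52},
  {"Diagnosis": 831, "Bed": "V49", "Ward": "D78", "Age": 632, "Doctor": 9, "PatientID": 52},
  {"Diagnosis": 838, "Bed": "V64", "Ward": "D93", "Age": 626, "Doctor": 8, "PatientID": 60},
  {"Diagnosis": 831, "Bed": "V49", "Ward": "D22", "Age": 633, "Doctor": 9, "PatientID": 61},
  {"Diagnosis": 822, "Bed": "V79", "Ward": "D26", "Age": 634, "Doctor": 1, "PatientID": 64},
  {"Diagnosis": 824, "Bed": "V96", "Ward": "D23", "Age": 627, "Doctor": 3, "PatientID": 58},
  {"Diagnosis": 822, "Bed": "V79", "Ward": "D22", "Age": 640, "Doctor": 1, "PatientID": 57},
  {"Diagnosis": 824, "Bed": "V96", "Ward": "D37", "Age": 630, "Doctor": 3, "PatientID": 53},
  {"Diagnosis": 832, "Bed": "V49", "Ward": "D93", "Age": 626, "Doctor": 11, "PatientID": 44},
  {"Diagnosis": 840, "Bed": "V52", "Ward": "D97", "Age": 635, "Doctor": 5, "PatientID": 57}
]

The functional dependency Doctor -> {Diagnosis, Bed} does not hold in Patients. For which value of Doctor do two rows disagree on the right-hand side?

Doctor=1: 3 rows → {Diagnosis,Bed} = (822, V79), (822, V79), (822, V79) ✓
Doctor=5: 3 rows → {Diagnosis,Bed} = (840, V52), (840, V52), (840, V52) ✓
Doctor=8: 2 rows → {Diagnosis,Bed} = (838, V64), (838, V64) ✓
Doctor=7: 2 rows → {Diagnosis,Bed} takes values {(828, V27), (838, V49)} — violation
Doctor=12: 1 row → {Diagnosis,Bed} = (826, V79) ✓
Doctor=9: 3 rows → {Diagnosis,Bed} = (831, V49), (831, V49), (831, V49) ✓
Doctor=3: 2 rows → {Diagnosis,Bed} = (824, V96), (824, V96) ✓
Doctor=11: 1 row → {Diagnosis,Bed} = (832, V49) ✓
The only Doctor value with inconsistent RHS is Doctor=7.

7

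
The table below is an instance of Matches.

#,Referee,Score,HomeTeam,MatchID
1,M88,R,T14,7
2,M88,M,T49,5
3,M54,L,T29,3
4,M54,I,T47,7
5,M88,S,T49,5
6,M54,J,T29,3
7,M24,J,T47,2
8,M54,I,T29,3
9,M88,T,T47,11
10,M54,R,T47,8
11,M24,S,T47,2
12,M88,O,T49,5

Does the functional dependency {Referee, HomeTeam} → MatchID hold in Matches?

No

(Referee=M88, HomeTeam=T14): row 1 → MatchID = 7 ✓
(Referee=M88, HomeTeam=T49): rows 2, 5, 12 → MatchID = 5, 5, 5 ✓
(Referee=M54, HomeTeam=T29): rows 3, 6, 8 → MatchID = 3, 3, 3 ✓
(Referee=M54, HomeTeam=T47): rows 4, 10 → MatchID takes values {7, 8} — violation
(Referee=M24, HomeTeam=T47): rows 7, 11 → MatchID = 2, 2 ✓
(Referee=M88, HomeTeam=T47): row 9 → MatchID = 11 ✓
Two rows agree on {Referee, HomeTeam} but differ on MatchID, so {Referee, HomeTeam} → MatchID does not hold.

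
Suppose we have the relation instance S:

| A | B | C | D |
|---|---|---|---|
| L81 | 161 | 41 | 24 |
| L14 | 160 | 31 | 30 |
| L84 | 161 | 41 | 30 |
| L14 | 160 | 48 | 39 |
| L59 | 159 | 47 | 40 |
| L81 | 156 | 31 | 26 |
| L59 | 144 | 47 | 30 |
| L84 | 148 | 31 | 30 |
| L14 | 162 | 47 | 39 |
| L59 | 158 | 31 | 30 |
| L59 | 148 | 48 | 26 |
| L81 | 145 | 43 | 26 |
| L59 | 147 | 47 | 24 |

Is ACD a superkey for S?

Yes

All 13 rows have distinct ACD values, so ACD → (all attributes) holds and ACD is a superkey.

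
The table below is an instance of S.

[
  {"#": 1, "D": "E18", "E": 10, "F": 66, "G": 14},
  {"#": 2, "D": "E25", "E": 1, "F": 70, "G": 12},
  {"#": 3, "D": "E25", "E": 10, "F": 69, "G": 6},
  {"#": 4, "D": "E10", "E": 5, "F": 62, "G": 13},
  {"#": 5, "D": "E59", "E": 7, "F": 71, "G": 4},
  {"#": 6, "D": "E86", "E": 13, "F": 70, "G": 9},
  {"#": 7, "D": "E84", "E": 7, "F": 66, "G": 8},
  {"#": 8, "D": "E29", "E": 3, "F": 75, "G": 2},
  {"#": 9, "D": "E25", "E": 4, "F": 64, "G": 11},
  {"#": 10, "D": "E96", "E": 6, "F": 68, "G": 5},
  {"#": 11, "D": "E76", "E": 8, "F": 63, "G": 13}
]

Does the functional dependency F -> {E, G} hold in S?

No

F=66: rows 1, 7 → {E,G} takes values {(10, 14), (7, 8)} — violation
F=70: rows 2, 6 → {E,G} takes values {(1, 12), (13, 9)} — violation
F=69: row 3 → {E,G} = (10, 6) ✓
F=62: row 4 → {E,G} = (5, 13) ✓
F=71: row 5 → {E,G} = (7, 4) ✓
F=75: row 8 → {E,G} = (3, 2) ✓
F=64: row 9 → {E,G} = (4, 11) ✓
F=68: row 10 → {E,G} = (6, 5) ✓
F=63: row 11 → {E,G} = (8, 13) ✓
Two rows agree on F but differ on {E, G}, so F -> {E, G} does not hold.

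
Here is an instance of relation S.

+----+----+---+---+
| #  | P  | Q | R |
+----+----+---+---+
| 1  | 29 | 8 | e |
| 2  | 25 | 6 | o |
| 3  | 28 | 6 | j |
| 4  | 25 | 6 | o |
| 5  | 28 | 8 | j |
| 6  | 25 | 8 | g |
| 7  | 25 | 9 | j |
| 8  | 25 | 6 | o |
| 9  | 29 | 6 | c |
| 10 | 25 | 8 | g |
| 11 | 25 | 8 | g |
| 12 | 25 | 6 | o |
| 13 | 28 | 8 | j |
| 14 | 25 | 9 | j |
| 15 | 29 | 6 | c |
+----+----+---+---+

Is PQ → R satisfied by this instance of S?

(P=29, Q=8): row 1 → R = e ✓
(P=25, Q=6): rows 2, 4, 8, 12 → R = o, o, o, o ✓
(P=28, Q=6): row 3 → R = j ✓
(P=28, Q=8): rows 5, 13 → R = j, j ✓
(P=25, Q=8): rows 6, 10, 11 → R = g, g, g ✓
(P=25, Q=9): rows 7, 14 → R = j, j ✓
(P=29, Q=6): rows 9, 15 → R = c, c ✓
Every PQ value is associated with a single R value, so PQ → R holds.

Yes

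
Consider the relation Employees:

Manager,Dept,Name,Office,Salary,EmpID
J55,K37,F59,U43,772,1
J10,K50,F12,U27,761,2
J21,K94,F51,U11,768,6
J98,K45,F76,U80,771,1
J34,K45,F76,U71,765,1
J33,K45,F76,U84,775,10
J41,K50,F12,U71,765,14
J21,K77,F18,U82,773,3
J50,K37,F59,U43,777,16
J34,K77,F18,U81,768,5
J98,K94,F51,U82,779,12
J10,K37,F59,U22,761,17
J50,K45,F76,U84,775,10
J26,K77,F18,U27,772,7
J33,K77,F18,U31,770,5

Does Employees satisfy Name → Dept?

Yes

Name=F59: 3 rows → Dept = K37, K37, K37 ✓
Name=F12: 2 rows → Dept = K50, K50 ✓
Name=F51: 2 rows → Dept = K94, K94 ✓
Name=F76: 4 rows → Dept = K45, K45, K45, K45 ✓
Name=F18: 4 rows → Dept = K77, K77, K77, K77 ✓
Every Name value is associated with a single Dept value, so Name → Dept holds.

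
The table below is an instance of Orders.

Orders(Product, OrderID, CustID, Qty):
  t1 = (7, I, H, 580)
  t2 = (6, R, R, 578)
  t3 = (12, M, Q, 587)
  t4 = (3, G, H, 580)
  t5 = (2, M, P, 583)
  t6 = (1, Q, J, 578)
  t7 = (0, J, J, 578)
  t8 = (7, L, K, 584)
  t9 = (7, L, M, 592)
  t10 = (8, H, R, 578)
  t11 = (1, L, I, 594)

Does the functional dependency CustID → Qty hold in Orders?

Yes

CustID=H: rows 1, 4 → Qty = 580, 580 ✓
CustID=R: rows 2, 10 → Qty = 578, 578 ✓
CustID=Q: row 3 → Qty = 587 ✓
CustID=P: row 5 → Qty = 583 ✓
CustID=J: rows 6, 7 → Qty = 578, 578 ✓
CustID=K: row 8 → Qty = 584 ✓
CustID=M: row 9 → Qty = 592 ✓
CustID=I: row 11 → Qty = 594 ✓
Every CustID value is associated with a single Qty value, so CustID → Qty holds.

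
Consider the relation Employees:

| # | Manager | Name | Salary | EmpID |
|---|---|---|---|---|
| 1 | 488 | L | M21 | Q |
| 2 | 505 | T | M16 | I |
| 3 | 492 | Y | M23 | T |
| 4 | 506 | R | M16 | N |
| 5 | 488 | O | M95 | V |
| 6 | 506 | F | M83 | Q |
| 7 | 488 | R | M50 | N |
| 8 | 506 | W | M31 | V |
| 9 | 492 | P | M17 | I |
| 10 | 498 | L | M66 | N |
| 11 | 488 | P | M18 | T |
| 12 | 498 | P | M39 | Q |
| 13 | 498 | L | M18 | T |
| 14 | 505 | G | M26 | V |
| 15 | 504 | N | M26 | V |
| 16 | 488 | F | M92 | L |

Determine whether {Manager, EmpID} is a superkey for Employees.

All 16 rows have distinct {Manager, EmpID} values, so {Manager, EmpID} → (all attributes) holds and {Manager, EmpID} is a superkey.

Yes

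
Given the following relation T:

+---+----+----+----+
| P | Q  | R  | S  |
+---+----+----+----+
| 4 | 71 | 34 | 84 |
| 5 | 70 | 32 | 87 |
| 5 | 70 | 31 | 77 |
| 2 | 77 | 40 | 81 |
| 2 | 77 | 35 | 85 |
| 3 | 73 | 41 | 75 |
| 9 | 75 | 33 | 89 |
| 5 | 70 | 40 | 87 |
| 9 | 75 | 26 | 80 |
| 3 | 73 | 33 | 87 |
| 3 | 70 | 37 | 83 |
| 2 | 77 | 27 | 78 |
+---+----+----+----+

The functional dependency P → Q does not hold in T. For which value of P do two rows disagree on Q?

P=4: 1 row → Q = 71 ✓
P=5: 3 rows → Q = 70, 70, 70 ✓
P=2: 3 rows → Q = 77, 77, 77 ✓
P=3: 3 rows → Q takes values {73, 70} — violation
P=9: 2 rows → Q = 75, 75 ✓
The only P value with inconsistent Q is P=3.

3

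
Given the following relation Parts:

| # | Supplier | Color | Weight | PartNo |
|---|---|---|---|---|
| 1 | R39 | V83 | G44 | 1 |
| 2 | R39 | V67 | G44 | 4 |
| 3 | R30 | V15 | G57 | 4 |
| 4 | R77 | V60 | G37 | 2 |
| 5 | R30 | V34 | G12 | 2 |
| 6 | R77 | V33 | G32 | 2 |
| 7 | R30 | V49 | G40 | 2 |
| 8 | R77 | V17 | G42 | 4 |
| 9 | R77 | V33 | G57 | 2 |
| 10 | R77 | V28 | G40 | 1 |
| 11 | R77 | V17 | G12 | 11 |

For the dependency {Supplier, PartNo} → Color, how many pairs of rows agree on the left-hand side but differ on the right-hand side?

(Supplier=R77, PartNo=2): violating pairs (4,6), (4,9) — 2 pairs.
(Supplier=R30, PartNo=2): violating pairs (5,7) — 1 pair.

3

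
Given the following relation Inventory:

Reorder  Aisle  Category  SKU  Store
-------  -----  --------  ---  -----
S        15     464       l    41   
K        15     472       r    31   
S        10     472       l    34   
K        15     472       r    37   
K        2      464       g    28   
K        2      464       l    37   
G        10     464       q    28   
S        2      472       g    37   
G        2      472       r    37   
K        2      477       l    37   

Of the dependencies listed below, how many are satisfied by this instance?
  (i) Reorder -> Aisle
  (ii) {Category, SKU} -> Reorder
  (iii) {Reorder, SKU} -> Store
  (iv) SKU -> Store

0

(i) Reorder -> Aisle: Reorder=S: 3 rows → Aisle takes values {15, 10, 2} — violation; Reorder=K: 5 rows → Aisle takes values {15, 2} — violation; Reorder=G: 2 rows → Aisle takes values {10, 2} — violation — fails.
(ii) {Category, SKU} -> Reorder: (Category=464, SKU=l): 2 rows → Reorder takes values {S, K} — violation; (Category=472, SKU=r): 3 rows → Reorder takes values {K, G} — violation — fails.
(iii) {Reorder, SKU} -> Store: (Reorder=S, SKU=l): 2 rows → Store takes values {41, 34} — violation; (Reorder=K, SKU=r): 2 rows → Store takes values {31, 37} — violation — fails.
(iv) SKU -> Store: SKU=l: 4 rows → Store takes values {41, 34, 37} — violation; SKU=r: 3 rows → Store takes values {31, 37} — violation; SKU=g: 2 rows → Store takes values {28, 37} — violation — fails.
None of the 4 dependencies hold.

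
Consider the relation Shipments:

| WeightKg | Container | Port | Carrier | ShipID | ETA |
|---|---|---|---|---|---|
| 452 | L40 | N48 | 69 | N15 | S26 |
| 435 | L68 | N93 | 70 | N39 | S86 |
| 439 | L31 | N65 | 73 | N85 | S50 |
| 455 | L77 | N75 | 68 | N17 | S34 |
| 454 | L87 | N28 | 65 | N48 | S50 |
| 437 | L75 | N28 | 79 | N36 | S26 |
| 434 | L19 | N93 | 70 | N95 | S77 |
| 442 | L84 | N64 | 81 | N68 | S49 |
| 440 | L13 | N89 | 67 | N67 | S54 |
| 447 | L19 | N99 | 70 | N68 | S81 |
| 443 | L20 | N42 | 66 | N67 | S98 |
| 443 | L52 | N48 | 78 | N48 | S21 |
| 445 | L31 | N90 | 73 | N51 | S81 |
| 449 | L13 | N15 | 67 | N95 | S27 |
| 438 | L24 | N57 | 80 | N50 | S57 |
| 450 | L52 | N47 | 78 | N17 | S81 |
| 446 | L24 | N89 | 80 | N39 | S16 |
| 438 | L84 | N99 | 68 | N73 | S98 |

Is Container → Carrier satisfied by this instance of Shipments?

Container=L40: 1 row → Carrier = 69 ✓
Container=L68: 1 row → Carrier = 70 ✓
Container=L31: 2 rows → Carrier = 73, 73 ✓
Container=L77: 1 row → Carrier = 68 ✓
Container=L87: 1 row → Carrier = 65 ✓
Container=L75: 1 row → Carrier = 79 ✓
Container=L19: 2 rows → Carrier = 70, 70 ✓
Container=L84: 2 rows → Carrier takes values {81, 68} — violation
Container=L13: 2 rows → Carrier = 67, 67 ✓
Container=L20: 1 row → Carrier = 66 ✓
Container=L52: 2 rows → Carrier = 78, 78 ✓
Container=L24: 2 rows → Carrier = 80, 80 ✓
Two rows agree on Container but differ on Carrier, so Container → Carrier does not hold.

No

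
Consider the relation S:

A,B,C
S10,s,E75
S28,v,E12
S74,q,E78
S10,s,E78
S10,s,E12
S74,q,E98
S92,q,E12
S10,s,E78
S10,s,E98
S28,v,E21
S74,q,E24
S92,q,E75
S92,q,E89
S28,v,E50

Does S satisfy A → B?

A=S10: 5 rows → B = s, s, s, s, s ✓
A=S28: 3 rows → B = v, v, v ✓
A=S74: 3 rows → B = q, q, q ✓
A=S92: 3 rows → B = q, q, q ✓
Every A value is associated with a single B value, so A → B holds.

Yes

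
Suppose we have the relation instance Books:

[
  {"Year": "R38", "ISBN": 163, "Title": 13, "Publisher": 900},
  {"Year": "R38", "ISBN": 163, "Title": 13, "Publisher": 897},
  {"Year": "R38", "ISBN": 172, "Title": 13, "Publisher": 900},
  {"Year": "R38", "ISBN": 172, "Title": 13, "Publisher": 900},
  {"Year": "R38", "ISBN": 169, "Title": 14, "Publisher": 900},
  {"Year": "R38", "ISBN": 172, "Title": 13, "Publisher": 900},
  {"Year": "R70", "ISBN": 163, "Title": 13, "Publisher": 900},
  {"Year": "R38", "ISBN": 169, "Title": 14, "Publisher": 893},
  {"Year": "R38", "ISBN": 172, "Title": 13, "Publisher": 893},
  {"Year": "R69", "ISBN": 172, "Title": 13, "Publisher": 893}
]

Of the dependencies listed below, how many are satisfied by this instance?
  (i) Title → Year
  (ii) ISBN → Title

1

(i) Title → Year: Title=13: 8 rows → Year takes values {R38, R70, R69} — violation — fails.
(ii) ISBN → Title: every LHS value maps to a single RHS value — holds.
1 of the 2 dependencies holds.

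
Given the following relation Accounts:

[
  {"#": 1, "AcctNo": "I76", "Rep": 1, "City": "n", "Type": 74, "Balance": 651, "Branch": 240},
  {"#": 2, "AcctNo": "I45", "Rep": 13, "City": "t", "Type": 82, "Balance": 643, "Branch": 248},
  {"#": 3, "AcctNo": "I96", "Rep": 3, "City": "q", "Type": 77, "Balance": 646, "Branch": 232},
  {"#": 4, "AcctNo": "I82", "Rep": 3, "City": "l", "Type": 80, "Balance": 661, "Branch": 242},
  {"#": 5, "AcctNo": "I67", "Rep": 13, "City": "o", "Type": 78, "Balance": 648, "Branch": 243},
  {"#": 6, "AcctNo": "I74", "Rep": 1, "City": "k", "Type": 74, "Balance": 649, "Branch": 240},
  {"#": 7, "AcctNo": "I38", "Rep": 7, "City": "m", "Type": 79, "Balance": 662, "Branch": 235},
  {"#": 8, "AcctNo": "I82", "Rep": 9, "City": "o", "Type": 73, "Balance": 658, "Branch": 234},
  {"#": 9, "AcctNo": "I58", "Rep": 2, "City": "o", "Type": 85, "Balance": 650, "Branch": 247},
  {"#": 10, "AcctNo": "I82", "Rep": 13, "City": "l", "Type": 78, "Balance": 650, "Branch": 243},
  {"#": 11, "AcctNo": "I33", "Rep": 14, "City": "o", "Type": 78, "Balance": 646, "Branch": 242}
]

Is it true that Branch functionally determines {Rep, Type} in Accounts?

No

Branch=240: rows 1, 6 → {Rep,Type} = (1, 74), (1, 74) ✓
Branch=248: row 2 → {Rep,Type} = (13, 82) ✓
Branch=232: row 3 → {Rep,Type} = (3, 77) ✓
Branch=242: rows 4, 11 → {Rep,Type} takes values {(3, 80), (14, 78)} — violation
Branch=243: rows 5, 10 → {Rep,Type} = (13, 78), (13, 78) ✓
Branch=235: row 7 → {Rep,Type} = (7, 79) ✓
Branch=234: row 8 → {Rep,Type} = (9, 73) ✓
Branch=247: row 9 → {Rep,Type} = (2, 85) ✓
Two rows agree on Branch but differ on {Rep, Type}, so Branch → {Rep, Type} does not hold.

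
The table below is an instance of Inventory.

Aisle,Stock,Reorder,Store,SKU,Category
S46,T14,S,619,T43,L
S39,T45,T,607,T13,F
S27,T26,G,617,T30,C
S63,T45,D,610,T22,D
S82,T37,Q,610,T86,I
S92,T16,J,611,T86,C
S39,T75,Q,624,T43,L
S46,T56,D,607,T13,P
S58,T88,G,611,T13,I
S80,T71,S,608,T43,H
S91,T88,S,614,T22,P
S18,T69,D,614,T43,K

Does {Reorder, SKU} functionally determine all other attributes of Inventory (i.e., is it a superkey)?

No

Two distinct rows share (Reorder=S, SKU=T43), so {Reorder, SKU} does not determine every attribute — not a superkey.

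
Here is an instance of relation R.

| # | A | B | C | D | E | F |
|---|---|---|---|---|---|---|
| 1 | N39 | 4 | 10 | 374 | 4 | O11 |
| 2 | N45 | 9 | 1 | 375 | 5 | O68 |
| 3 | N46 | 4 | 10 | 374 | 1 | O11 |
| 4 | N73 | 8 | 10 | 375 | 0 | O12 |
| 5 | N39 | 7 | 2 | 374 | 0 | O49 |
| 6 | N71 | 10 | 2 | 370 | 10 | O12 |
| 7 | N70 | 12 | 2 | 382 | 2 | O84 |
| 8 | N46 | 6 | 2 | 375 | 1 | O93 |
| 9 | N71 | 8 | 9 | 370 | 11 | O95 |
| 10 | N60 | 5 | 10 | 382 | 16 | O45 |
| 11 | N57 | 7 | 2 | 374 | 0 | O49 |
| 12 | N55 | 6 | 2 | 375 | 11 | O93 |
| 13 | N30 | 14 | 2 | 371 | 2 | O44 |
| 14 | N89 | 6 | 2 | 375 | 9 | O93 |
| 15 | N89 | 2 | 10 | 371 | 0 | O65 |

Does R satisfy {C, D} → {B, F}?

Yes

(C=10, D=374): rows 1, 3 → {B,F} = (4, O11), (4, O11) ✓
(C=1, D=375): row 2 → {B,F} = (9, O68) ✓
(C=10, D=375): row 4 → {B,F} = (8, O12) ✓
(C=2, D=374): rows 5, 11 → {B,F} = (7, O49), (7, O49) ✓
(C=2, D=370): row 6 → {B,F} = (10, O12) ✓
(C=2, D=382): row 7 → {B,F} = (12, O84) ✓
(C=2, D=375): rows 8, 12, 14 → {B,F} = (6, O93), (6, O93), (6, O93) ✓
(C=9, D=370): row 9 → {B,F} = (8, O95) ✓
(C=10, D=382): row 10 → {B,F} = (5, O45) ✓
(C=2, D=371): row 13 → {B,F} = (14, O44) ✓
(C=10, D=371): row 15 → {B,F} = (2, O65) ✓
Every {C, D} value is associated with a single {B, F} value, so {C, D} → {B, F} holds.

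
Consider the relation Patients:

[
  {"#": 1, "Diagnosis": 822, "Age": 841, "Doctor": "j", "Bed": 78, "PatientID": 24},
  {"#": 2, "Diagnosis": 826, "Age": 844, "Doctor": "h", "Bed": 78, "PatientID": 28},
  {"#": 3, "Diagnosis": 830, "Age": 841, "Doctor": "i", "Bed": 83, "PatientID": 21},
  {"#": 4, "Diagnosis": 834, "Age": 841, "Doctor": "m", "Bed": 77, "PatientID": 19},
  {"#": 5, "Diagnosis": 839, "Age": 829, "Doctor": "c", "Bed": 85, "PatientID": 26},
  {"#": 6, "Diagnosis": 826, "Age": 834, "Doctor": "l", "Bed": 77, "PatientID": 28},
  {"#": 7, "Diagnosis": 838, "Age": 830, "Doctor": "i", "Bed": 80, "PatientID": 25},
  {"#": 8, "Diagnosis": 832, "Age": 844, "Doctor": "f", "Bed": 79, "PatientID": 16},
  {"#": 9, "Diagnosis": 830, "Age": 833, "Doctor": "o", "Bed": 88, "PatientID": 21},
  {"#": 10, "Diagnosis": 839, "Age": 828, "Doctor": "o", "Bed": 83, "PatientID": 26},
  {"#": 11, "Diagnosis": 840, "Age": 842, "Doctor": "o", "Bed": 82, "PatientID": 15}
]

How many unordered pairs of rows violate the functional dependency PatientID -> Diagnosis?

0

PatientID=28: all 2 rows agree on Diagnosis — 0 pairs.
PatientID=21: all 2 rows agree on Diagnosis — 0 pairs.
PatientID=26: all 2 rows agree on Diagnosis — 0 pairs.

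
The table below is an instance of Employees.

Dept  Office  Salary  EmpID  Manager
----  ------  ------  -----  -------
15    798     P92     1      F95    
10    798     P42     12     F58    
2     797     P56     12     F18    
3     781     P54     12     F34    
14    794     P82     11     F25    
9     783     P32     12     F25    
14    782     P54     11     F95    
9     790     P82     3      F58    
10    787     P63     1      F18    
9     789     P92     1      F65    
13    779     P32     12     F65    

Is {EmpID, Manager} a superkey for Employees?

All 11 rows have distinct {EmpID, Manager} values, so {EmpID, Manager} → (all attributes) holds and {EmpID, Manager} is a superkey.

Yes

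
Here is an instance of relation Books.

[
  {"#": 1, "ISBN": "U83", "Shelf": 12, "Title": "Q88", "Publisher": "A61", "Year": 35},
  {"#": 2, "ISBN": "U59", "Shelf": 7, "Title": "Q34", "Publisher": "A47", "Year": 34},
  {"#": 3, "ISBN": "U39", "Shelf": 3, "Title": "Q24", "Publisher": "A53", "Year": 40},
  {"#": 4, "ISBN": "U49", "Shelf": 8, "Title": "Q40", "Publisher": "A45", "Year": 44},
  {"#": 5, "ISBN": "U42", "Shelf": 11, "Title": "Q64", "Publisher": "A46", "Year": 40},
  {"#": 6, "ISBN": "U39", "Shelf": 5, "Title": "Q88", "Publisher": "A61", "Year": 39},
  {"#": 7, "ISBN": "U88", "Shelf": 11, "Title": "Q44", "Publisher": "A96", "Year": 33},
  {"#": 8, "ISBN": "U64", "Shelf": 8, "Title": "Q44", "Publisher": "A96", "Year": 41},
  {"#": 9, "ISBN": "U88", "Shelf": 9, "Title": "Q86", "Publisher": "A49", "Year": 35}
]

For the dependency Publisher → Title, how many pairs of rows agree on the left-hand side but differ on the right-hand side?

Publisher=A61: all 2 rows agree on Title — 0 pairs.
Publisher=A96: all 2 rows agree on Title — 0 pairs.

0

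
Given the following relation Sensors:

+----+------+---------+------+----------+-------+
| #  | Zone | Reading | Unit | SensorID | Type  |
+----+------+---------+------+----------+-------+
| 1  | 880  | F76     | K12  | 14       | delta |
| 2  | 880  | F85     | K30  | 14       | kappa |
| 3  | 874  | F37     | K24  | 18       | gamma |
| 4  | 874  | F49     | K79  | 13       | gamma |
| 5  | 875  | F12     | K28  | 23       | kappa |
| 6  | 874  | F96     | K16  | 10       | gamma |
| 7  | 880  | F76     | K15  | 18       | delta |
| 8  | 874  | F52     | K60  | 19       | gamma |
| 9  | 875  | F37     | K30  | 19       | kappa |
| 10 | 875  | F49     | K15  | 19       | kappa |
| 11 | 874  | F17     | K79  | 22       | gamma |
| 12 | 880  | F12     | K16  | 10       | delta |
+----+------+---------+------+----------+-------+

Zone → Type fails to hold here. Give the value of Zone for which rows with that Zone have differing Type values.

Zone=880: rows 1, 2, 7, 12 → Type takes values {delta, kappa} — violation
Zone=874: rows 3, 4, 6, 8, 11 → Type = gamma, gamma, gamma, gamma, gamma ✓
Zone=875: rows 5, 9, 10 → Type = kappa, kappa, kappa ✓
The only Zone value with inconsistent Type is Zone=880.

880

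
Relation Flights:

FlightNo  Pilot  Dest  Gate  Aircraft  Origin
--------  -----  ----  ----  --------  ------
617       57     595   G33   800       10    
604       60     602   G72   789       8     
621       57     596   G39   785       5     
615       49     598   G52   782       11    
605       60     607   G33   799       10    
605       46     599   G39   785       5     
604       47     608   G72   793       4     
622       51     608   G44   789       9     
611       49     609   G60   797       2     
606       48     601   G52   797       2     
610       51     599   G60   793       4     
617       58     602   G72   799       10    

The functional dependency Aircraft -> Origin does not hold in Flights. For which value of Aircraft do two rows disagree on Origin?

789

Aircraft=800: 1 row → Origin = 10 ✓
Aircraft=789: 2 rows → Origin takes values {8, 9} — violation
Aircraft=785: 2 rows → Origin = 5, 5 ✓
Aircraft=782: 1 row → Origin = 11 ✓
Aircraft=799: 2 rows → Origin = 10, 10 ✓
Aircraft=793: 2 rows → Origin = 4, 4 ✓
Aircraft=797: 2 rows → Origin = 2, 2 ✓
The only Aircraft value with inconsistent Origin is Aircraft=789.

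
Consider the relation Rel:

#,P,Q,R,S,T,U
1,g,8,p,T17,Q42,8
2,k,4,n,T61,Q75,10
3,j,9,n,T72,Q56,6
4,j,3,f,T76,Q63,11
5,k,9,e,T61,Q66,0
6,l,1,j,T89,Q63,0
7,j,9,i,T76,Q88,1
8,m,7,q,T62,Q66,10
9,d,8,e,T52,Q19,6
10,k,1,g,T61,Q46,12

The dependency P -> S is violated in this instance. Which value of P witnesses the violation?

j

P=g: row 1 → S = T17 ✓
P=k: rows 2, 5, 10 → S = T61, T61, T61 ✓
P=j: rows 3, 4, 7 → S takes values {T72, T76} — violation
P=l: row 6 → S = T89 ✓
P=m: row 8 → S = T62 ✓
P=d: row 9 → S = T52 ✓
The only P value with inconsistent S is P=j.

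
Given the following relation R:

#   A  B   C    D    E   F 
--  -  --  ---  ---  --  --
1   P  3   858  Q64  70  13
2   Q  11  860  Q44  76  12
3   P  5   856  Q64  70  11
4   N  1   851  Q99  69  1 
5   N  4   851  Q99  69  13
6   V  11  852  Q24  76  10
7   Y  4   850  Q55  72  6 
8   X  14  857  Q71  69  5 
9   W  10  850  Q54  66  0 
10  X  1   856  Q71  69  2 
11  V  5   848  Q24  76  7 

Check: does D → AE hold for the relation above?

Yes

D=Q64: rows 1, 3 → {A,E} = (P, 70), (P, 70) ✓
D=Q44: row 2 → {A,E} = (Q, 76) ✓
D=Q99: rows 4, 5 → {A,E} = (N, 69), (N, 69) ✓
D=Q24: rows 6, 11 → {A,E} = (V, 76), (V, 76) ✓
D=Q55: row 7 → {A,E} = (Y, 72) ✓
D=Q71: rows 8, 10 → {A,E} = (X, 69), (X, 69) ✓
D=Q54: row 9 → {A,E} = (W, 66) ✓
Every D value is associated with a single AE value, so D → AE holds.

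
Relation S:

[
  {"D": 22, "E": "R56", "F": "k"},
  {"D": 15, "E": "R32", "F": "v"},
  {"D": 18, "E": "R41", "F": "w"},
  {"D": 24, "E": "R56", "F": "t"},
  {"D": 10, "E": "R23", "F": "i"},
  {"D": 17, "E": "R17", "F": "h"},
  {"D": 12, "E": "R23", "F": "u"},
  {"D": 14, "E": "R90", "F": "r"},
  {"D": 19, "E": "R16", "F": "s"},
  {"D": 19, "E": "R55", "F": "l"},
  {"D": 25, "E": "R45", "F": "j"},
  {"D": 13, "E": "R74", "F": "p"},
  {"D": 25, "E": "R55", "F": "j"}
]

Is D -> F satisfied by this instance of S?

No

D=22: 1 row → F = k ✓
D=15: 1 row → F = v ✓
D=18: 1 row → F = w ✓
D=24: 1 row → F = t ✓
D=10: 1 row → F = i ✓
D=17: 1 row → F = h ✓
D=12: 1 row → F = u ✓
D=14: 1 row → F = r ✓
D=19: 2 rows → F takes values {s, l} — violation
D=25: 2 rows → F = j, j ✓
D=13: 1 row → F = p ✓
Two rows agree on D but differ on F, so D -> F does not hold.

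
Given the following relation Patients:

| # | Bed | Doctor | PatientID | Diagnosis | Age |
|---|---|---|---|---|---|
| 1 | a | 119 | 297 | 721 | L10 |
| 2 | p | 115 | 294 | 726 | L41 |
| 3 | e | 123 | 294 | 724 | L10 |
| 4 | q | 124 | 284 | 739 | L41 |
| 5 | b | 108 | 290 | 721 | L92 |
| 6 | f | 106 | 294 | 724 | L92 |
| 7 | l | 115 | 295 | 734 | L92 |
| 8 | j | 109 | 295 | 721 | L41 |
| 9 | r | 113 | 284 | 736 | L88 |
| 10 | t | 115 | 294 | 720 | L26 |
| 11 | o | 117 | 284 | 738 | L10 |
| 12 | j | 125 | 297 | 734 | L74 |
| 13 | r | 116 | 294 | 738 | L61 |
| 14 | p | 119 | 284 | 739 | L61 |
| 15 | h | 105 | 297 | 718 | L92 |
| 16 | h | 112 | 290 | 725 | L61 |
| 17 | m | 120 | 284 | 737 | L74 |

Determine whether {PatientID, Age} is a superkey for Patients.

Yes

All 17 rows have distinct {PatientID, Age} values, so {PatientID, Age} → (all attributes) holds and {PatientID, Age} is a superkey.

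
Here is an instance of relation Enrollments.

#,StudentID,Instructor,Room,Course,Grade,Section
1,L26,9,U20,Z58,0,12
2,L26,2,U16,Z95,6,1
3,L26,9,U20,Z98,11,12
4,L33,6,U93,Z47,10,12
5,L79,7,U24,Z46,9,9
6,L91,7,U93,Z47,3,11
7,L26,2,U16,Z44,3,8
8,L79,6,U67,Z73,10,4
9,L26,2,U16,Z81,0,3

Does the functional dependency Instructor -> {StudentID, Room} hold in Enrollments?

Instructor=9: rows 1, 3 → {StudentID,Room} = (L26, U20), (L26, U20) ✓
Instructor=2: rows 2, 7, 9 → {StudentID,Room} = (L26, U16), (L26, U16), (L26, U16) ✓
Instructor=6: rows 4, 8 → {StudentID,Room} takes values {(L33, U93), (L79, U67)} — violation
Instructor=7: rows 5, 6 → {StudentID,Room} takes values {(L79, U24), (L91, U93)} — violation
Two rows agree on Instructor but differ on {StudentID, Room}, so Instructor -> {StudentID, Room} does not hold.

No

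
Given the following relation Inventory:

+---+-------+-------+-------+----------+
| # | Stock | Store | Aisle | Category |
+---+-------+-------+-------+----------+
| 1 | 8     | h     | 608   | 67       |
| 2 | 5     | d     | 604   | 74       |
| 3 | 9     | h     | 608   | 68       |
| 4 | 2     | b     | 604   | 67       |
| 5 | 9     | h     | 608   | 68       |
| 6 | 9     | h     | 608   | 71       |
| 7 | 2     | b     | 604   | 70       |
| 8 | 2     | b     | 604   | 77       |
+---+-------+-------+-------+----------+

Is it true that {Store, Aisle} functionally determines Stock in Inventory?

No

(Store=h, Aisle=608): rows 1, 3, 5, 6 → Stock takes values {8, 9} — violation
(Store=d, Aisle=604): row 2 → Stock = 5 ✓
(Store=b, Aisle=604): rows 4, 7, 8 → Stock = 2, 2, 2 ✓
Two rows agree on {Store, Aisle} but differ on Stock, so {Store, Aisle} -> Stock does not hold.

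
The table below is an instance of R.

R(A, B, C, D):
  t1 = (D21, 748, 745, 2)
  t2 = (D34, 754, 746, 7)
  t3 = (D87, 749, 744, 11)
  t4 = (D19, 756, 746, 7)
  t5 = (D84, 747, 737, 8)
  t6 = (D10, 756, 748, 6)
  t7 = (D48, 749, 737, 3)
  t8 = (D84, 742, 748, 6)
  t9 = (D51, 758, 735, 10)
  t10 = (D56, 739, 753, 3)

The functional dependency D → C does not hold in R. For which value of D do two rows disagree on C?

3

D=2: row 1 → C = 745 ✓
D=7: rows 2, 4 → C = 746, 746 ✓
D=11: row 3 → C = 744 ✓
D=8: row 5 → C = 737 ✓
D=6: rows 6, 8 → C = 748, 748 ✓
D=3: rows 7, 10 → C takes values {737, 753} — violation
D=10: row 9 → C = 735 ✓
The only D value with inconsistent C is D=3.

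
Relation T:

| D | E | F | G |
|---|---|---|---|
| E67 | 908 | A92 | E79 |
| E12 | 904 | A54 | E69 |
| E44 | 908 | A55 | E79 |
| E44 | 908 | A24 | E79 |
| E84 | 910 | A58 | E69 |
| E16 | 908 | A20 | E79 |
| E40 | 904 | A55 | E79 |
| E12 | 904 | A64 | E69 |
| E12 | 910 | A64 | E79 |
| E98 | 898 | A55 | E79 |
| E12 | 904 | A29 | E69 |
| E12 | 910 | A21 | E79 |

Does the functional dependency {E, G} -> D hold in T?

(E=908, G=E79): 4 rows → D takes values {E67, E44, E16} — violation
(E=904, G=E69): 3 rows → D = E12, E12, E12 ✓
(E=910, G=E69): 1 row → D = E84 ✓
(E=904, G=E79): 1 row → D = E40 ✓
(E=910, G=E79): 2 rows → D = E12, E12 ✓
(E=898, G=E79): 1 row → D = E98 ✓
Two rows agree on {E, G} but differ on D, so {E, G} -> D does not hold.

No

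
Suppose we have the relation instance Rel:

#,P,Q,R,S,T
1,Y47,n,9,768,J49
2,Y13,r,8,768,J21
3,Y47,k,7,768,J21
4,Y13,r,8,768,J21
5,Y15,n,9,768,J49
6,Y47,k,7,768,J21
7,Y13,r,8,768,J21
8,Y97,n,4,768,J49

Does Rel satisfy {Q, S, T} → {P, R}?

(Q=n, S=768, T=J49): rows 1, 5, 8 → {P,R} takes values {(Y47, 9), (Y15, 9), (Y97, 4)} — violation
(Q=r, S=768, T=J21): rows 2, 4, 7 → {P,R} = (Y13, 8), (Y13, 8), (Y13, 8) ✓
(Q=k, S=768, T=J21): rows 3, 6 → {P,R} = (Y47, 7), (Y47, 7) ✓
Two rows agree on {Q, S, T} but differ on {P, R}, so {Q, S, T} → {P, R} does not hold.

No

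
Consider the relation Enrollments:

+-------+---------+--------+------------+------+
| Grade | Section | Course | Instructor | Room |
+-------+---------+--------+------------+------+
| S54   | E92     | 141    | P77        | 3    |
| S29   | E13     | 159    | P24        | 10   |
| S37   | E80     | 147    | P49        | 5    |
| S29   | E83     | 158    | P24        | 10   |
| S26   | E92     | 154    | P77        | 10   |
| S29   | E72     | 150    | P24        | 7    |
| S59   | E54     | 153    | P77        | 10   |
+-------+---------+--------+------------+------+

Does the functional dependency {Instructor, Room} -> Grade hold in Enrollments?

No

(Instructor=P77, Room=3): 1 row → Grade = S54 ✓
(Instructor=P24, Room=10): 2 rows → Grade = S29, S29 ✓
(Instructor=P49, Room=5): 1 row → Grade = S37 ✓
(Instructor=P77, Room=10): 2 rows → Grade takes values {S26, S59} — violation
(Instructor=P24, Room=7): 1 row → Grade = S29 ✓
Two rows agree on {Instructor, Room} but differ on Grade, so {Instructor, Room} -> Grade does not hold.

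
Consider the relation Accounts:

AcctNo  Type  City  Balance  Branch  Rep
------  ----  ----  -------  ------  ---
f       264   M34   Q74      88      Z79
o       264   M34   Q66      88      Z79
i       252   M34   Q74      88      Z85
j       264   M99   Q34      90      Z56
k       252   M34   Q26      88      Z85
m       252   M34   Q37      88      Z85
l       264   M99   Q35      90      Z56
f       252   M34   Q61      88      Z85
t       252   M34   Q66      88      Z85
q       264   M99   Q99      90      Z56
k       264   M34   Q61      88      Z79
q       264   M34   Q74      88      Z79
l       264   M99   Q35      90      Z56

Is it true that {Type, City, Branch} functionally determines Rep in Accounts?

(Type=264, City=M34, Branch=88): 4 rows → Rep = Z79, Z79, Z79, Z79 ✓
(Type=252, City=M34, Branch=88): 5 rows → Rep = Z85, Z85, Z85, Z85, Z85 ✓
(Type=264, City=M99, Branch=90): 4 rows → Rep = Z56, Z56, Z56, Z56 ✓
Every {Type, City, Branch} value is associated with a single Rep value, so {Type, City, Branch} -> Rep holds.

Yes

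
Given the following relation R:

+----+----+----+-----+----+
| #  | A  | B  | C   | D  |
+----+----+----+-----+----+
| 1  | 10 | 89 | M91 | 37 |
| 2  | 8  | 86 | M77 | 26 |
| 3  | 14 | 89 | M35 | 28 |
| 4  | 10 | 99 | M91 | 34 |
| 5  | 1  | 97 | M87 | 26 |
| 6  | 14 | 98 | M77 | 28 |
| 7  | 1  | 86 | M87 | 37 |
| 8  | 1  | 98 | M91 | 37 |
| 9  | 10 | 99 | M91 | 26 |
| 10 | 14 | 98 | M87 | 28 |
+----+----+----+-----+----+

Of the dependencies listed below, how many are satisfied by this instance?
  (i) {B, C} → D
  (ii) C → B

0

(i) {B, C} → D: (B=99, C=M91): rows 4, 9 → D takes values {34, 26} — violation — fails.
(ii) C → B: C=M91: rows 1, 4, 8, 9 → B takes values {89, 99, 98} — violation; C=M77: rows 2, 6 → B takes values {86, 98} — violation; C=M87: rows 5, 7, 10 → B takes values {97, 86, 98} — violation — fails.
None of the 2 dependencies hold.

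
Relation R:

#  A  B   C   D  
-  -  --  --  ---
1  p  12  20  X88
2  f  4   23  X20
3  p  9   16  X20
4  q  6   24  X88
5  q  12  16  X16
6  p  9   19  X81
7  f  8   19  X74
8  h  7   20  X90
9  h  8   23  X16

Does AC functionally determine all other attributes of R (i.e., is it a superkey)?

All 9 rows have distinct AC values, so AC → (all attributes) holds and AC is a superkey.

Yes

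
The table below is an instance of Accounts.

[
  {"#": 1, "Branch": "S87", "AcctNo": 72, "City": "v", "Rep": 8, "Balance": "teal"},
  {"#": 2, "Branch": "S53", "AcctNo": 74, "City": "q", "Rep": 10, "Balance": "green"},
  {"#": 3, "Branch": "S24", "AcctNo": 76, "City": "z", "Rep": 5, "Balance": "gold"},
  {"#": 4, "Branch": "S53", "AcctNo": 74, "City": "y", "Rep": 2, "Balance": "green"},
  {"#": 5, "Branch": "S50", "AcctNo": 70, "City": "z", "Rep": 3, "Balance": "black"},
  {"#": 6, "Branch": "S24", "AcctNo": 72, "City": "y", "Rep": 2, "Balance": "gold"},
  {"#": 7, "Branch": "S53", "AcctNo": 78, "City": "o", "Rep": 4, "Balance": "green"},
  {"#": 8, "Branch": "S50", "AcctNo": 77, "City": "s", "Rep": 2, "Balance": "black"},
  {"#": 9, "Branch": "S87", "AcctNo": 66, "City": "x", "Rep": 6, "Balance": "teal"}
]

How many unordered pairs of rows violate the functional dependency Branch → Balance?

Branch=S87: all 2 rows agree on Balance — 0 pairs.
Branch=S53: all 3 rows agree on Balance — 0 pairs.
Branch=S24: all 2 rows agree on Balance — 0 pairs.
Branch=S50: all 2 rows agree on Balance — 0 pairs.

0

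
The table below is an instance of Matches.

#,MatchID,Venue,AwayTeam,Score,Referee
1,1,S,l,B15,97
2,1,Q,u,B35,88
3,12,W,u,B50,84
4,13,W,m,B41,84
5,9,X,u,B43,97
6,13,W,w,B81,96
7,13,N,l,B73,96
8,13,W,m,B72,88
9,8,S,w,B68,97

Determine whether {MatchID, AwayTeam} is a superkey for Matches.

Rows 4 and 8 have the same {MatchID, AwayTeam} value (MatchID=13, AwayTeam=m) but are distinct tuples, so {MatchID, AwayTeam} does not determine every attribute — not a superkey.

No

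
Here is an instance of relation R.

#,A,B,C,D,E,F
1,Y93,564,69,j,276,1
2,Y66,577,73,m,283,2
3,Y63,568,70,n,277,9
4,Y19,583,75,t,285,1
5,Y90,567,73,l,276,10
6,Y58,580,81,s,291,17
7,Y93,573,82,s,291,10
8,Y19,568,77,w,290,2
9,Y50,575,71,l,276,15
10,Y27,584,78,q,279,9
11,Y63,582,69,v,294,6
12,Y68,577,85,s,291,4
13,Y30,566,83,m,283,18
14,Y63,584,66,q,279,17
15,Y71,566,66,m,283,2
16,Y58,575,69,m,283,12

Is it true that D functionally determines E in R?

D=j: row 1 → E = 276 ✓
D=m: rows 2, 13, 15, 16 → E = 283, 283, 283, 283 ✓
D=n: row 3 → E = 277 ✓
D=t: row 4 → E = 285 ✓
D=l: rows 5, 9 → E = 276, 276 ✓
D=s: rows 6, 7, 12 → E = 291, 291, 291 ✓
D=w: row 8 → E = 290 ✓
D=q: rows 10, 14 → E = 279, 279 ✓
D=v: row 11 → E = 294 ✓
Every D value is associated with a single E value, so D -> E holds.

Yes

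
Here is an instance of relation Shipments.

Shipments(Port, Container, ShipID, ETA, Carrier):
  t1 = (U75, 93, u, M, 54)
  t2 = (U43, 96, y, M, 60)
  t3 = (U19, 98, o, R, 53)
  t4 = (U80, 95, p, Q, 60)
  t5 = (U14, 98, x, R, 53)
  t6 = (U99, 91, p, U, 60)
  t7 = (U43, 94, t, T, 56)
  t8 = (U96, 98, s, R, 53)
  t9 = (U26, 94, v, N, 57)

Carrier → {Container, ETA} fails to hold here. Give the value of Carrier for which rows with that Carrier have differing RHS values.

60

Carrier=54: row 1 → {Container,ETA} = (93, M) ✓
Carrier=60: rows 2, 4, 6 → {Container,ETA} takes values {(96, M), (95, Q), (91, U)} — violation
Carrier=53: rows 3, 5, 8 → {Container,ETA} = (98, R), (98, R), (98, R) ✓
Carrier=56: row 7 → {Container,ETA} = (94, T) ✓
Carrier=57: row 9 → {Container,ETA} = (94, N) ✓
The only Carrier value with inconsistent RHS is Carrier=60.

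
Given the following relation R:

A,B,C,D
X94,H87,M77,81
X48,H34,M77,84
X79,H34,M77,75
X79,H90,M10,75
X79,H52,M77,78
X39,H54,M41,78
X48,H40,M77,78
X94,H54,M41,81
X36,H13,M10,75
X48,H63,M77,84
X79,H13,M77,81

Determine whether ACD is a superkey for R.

No

Two distinct rows share (A=X48, C=M77, D=84), so ACD does not determine every attribute — not a superkey.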